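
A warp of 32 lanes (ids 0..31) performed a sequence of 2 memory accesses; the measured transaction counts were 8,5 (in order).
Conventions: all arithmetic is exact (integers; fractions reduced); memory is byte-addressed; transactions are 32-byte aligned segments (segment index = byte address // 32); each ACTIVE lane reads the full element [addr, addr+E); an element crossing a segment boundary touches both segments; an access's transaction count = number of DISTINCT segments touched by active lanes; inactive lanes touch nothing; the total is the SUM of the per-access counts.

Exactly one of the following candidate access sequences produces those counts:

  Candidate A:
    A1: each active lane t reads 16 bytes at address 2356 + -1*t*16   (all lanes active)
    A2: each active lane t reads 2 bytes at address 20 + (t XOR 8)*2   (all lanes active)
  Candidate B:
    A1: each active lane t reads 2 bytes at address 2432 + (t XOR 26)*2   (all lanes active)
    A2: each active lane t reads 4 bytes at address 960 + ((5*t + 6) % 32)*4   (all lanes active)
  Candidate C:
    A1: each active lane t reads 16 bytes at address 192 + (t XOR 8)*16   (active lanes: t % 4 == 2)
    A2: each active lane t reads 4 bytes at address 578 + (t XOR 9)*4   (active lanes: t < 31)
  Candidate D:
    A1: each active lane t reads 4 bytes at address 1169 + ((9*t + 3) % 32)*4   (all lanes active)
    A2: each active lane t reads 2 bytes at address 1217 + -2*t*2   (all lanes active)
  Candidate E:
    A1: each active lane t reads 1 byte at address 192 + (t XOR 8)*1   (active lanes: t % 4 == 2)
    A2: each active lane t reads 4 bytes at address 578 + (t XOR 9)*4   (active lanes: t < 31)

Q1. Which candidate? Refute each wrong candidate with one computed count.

A: A1 gives 17 transactions, not 8
B: A1 gives 2 transactions, not 8
D: A1 gives 5 transactions, not 8
E: A1 gives 1 transaction, not 8
C: all counts match (8,5)

Answer: C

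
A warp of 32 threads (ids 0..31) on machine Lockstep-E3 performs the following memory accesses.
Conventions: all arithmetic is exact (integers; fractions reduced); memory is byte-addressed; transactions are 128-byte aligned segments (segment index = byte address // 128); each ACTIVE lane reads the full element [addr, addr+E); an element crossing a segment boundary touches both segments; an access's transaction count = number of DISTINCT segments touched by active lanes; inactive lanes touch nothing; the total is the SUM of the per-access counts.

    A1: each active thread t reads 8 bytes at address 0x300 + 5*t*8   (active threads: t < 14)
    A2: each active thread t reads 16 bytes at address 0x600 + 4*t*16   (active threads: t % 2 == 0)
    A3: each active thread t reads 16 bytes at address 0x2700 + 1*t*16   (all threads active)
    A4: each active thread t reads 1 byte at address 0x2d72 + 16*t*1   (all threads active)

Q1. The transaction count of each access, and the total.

A1: 5 transactions
A2: 16 transactions
A3: 4 transactions
A4: 5 transactions

Answer: 5,16,4,5; total 30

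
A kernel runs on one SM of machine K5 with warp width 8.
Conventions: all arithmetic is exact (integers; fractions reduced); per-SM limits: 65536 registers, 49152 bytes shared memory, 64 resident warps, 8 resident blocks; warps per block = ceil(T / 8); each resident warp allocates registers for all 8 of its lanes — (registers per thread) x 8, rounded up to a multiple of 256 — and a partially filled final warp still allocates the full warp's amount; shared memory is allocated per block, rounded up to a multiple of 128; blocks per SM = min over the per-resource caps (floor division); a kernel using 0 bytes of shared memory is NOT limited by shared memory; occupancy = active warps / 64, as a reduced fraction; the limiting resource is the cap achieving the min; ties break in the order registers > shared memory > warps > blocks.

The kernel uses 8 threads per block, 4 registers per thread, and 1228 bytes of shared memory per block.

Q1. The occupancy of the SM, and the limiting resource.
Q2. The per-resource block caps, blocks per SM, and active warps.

Answer: occupancy 1/8, limited by blocks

registers: 256 blocks
shared memory: 38 blocks
warps: 64 blocks
blocks: 8 blocks

Answer: 8 blocks, 8 active warps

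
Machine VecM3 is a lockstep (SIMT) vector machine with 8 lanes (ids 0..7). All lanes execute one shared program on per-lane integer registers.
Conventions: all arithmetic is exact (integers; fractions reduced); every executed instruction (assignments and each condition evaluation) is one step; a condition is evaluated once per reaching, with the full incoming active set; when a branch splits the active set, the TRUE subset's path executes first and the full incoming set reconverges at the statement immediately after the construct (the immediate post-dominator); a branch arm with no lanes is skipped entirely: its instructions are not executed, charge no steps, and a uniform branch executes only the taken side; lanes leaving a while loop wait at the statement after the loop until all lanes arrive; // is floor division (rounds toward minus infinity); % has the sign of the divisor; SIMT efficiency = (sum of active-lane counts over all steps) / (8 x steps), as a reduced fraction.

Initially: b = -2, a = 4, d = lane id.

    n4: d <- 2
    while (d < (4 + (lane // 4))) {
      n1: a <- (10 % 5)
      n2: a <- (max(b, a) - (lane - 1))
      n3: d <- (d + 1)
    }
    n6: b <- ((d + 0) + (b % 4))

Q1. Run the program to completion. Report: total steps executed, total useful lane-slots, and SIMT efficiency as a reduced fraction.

Answer: 15 steps, 104 useful, 13/15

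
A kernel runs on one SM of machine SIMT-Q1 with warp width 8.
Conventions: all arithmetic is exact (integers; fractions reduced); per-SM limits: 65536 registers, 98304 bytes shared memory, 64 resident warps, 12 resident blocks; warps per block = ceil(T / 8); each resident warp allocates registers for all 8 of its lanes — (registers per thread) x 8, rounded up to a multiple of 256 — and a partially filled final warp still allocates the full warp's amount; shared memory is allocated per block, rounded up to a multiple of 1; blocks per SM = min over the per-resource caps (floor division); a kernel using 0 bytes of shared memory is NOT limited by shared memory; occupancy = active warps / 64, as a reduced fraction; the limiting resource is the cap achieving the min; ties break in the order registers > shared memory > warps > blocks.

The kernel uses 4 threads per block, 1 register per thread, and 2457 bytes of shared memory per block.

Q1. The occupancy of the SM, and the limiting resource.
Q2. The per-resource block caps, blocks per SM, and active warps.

Answer: occupancy 3/16, limited by blocks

registers: 256 blocks
shared memory: 40 blocks
warps: 64 blocks
blocks: 12 blocks

Answer: 12 blocks, 12 active warps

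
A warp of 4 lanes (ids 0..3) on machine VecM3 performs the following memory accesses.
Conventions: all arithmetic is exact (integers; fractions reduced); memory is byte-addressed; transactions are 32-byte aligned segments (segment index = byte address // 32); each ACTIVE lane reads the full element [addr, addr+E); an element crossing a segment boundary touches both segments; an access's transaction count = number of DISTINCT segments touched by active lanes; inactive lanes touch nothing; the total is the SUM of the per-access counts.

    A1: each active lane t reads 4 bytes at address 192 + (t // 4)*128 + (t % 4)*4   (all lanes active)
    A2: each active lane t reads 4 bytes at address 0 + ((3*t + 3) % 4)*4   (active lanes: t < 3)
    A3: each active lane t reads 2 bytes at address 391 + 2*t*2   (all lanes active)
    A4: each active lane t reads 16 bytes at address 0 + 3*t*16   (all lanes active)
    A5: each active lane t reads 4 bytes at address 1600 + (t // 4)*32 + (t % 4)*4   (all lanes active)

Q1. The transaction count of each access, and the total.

A1: 1 transaction
A2: 1 transaction
A3: 1 transaction
A4: 4 transactions
A5: 1 transaction

Answer: 1,1,1,4,1; total 8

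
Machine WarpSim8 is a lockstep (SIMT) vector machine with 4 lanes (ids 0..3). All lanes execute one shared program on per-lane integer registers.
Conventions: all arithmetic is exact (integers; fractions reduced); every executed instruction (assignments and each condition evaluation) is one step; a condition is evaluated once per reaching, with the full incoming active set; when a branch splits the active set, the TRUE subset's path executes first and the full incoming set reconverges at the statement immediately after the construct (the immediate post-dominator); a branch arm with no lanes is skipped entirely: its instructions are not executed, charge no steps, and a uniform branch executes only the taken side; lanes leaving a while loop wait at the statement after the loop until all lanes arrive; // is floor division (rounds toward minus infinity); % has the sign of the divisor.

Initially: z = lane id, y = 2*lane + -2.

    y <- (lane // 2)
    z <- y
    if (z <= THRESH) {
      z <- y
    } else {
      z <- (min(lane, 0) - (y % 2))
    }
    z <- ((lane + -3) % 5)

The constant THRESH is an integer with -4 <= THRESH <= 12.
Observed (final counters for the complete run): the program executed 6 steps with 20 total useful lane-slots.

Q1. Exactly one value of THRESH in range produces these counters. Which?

Answer: THRESH = 0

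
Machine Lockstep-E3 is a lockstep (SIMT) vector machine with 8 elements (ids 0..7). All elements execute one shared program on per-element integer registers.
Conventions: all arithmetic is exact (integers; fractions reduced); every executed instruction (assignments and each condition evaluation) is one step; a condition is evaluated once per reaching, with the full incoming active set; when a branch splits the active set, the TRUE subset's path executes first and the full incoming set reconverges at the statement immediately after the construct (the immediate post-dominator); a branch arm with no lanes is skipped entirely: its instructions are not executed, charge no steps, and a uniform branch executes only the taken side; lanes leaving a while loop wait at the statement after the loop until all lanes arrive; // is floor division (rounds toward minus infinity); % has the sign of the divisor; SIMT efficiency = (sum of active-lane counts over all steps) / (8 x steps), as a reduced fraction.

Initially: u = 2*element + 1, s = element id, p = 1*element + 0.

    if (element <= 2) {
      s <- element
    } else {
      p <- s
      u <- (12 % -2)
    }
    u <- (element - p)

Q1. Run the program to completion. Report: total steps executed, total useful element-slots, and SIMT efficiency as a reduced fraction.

Answer: 5 steps, 29 useful, 29/40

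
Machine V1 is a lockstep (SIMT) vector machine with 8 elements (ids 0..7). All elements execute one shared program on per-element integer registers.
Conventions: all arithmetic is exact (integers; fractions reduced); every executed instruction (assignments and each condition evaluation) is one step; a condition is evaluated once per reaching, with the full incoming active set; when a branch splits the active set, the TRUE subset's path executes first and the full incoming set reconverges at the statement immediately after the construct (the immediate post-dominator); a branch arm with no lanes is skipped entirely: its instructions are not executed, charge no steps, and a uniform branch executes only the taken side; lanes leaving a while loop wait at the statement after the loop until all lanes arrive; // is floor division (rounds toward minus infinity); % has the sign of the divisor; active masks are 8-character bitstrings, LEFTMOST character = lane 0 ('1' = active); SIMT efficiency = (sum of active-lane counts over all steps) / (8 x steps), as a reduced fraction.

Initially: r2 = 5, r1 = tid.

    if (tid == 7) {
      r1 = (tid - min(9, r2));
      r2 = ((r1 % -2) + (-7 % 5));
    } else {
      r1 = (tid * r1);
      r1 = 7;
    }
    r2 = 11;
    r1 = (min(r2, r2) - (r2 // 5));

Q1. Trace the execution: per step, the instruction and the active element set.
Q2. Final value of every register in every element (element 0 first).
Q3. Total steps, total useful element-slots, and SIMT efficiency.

step 0: eval (tid == 7)              11111111
step 1: r1 <- (tid - min(9, r2))     00000001
step 2: r2 <- ((r1 % -2) + (-7 % 5)) 00000001
step 3: r1 <- (tid * r1)             11111110
step 4: r1 <- 7                      11111110
step 5: r2 <- 11                     11111111
step 6: r1 <- (min(r2, r2) - (r2 // 5)) 11111111

Answer: 7 steps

r2: 11,11,11,11,11,11,11,11
r1: 9,9,9,9,9,9,9,9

steps = 7; useful = 40; efficiency = 40/56 = 5/7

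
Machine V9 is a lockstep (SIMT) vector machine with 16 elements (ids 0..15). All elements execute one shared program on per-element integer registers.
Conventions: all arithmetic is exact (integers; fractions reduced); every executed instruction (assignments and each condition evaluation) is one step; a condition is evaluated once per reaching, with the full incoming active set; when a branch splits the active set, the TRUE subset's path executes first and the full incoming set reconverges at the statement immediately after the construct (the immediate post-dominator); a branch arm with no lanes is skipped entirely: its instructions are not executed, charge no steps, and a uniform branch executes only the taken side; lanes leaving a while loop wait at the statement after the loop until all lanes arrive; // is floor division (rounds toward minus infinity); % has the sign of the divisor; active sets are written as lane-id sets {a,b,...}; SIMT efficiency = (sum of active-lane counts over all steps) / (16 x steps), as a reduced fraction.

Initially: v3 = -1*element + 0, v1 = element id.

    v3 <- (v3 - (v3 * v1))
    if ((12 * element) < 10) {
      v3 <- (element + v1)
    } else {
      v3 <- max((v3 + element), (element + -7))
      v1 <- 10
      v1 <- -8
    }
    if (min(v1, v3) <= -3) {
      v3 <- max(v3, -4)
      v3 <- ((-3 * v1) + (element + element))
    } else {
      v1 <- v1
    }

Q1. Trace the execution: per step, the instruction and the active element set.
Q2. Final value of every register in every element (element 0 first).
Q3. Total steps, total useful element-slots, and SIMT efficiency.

step 0: v3 <- (v3 - (v3 * v1))       {0,1,2,3,4,5,6,7,8,9,10,11,12,13,14,15}
step 1: eval ((12 * element) < 10)   {0,1,2,3,4,5,6,7,8,9,10,11,12,13,14,15}
step 2: v3 <- (element + v1)         {0}
step 3: v3 <- max((v3 + element), (element + -7)) {1,2,3,4,5,6,7,8,9,10,11,12,13,14,15}
step 4: v1 <- 10                     {1,2,3,4,5,6,7,8,9,10,11,12,13,14,15}
step 5: v1 <- -8                     {1,2,3,4,5,6,7,8,9,10,11,12,13,14,15}
step 6: eval (min(v1, v3) <= -3)     {0,1,2,3,4,5,6,7,8,9,10,11,12,13,14,15}
step 7: v3 <- max(v3, -4)            {1,2,3,4,5,6,7,8,9,10,11,12,13,14,15}
step 8: v3 <- ((-3 * v1) + (element + element)) {1,2,3,4,5,6,7,8,9,10,11,12,13,14,15}
step 9: v1 <- v1                     {0}

Answer: 10 steps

v3: 0,26,28,30,32,34,36,38,40,42,44,46,48,50,52,54
v1: 0,-8,-8,-8,-8,-8,-8,-8,-8,-8,-8,-8,-8,-8,-8,-8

steps = 10; useful = 125; efficiency = 125/160 = 25/32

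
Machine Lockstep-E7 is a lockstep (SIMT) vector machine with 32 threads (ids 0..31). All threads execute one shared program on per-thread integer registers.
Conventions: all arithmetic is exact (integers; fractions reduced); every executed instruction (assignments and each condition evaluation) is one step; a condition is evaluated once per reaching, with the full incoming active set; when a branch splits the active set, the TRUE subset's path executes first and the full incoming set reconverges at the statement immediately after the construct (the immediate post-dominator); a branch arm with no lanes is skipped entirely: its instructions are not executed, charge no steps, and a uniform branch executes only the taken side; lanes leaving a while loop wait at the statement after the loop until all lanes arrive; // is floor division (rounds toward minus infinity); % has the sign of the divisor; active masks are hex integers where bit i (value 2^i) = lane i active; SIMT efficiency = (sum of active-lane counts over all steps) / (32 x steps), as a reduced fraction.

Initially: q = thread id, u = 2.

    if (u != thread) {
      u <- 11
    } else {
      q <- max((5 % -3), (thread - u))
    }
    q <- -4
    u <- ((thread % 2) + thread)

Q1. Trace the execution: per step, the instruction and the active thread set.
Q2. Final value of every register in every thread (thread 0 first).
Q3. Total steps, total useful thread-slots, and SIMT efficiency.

step 0: eval (u != thread)           0xffffffff
step 1: u <- 11                      0xfffffffb
step 2: q <- max((5 % -3), (thread - u)) 0x00000004
step 3: q <- -4                      0xffffffff
step 4: u <- ((thread % 2) + thread) 0xffffffff

Answer: 5 steps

q: -4,-4,-4,-4,-4,-4,-4,-4,-4,-4,-4,-4,-4,-4,-4,-4,-4,-4,-4,-4,-4,-4,-4,-4,-4,-4,-4,-4,-4,-4,-4,-4
u: 0,2,2,4,4,6,6,8,8,10,10,12,12,14,14,16,16,18,18,20,20,22,22,24,24,26,26,28,28,30,30,32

steps = 5; useful = 128; efficiency = 128/160 = 4/5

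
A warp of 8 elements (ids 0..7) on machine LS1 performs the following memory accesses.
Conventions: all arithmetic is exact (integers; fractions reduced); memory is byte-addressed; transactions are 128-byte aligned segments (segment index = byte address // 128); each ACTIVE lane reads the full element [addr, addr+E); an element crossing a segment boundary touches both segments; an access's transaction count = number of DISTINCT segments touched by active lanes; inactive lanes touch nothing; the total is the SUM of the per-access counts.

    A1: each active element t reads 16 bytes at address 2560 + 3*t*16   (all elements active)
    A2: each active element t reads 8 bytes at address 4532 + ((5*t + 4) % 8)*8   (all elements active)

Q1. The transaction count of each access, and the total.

A1: 3 transactions
A2: 1 transaction

Answer: 3,1; total 4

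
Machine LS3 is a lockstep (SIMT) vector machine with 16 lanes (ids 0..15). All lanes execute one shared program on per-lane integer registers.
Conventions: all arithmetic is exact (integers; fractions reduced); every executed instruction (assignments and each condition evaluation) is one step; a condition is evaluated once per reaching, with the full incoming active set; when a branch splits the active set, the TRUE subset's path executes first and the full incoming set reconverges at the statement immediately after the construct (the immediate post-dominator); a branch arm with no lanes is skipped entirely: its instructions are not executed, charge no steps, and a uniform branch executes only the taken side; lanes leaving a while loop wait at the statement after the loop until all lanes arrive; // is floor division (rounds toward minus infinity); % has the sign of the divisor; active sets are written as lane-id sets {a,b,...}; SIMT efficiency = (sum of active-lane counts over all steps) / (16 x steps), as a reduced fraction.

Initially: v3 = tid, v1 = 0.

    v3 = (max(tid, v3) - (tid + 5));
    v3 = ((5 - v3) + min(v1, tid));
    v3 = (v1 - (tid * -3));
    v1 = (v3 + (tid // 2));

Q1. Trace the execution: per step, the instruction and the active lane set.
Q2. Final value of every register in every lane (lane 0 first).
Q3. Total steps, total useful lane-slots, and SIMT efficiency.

step 0: v3 <- (max(tid, v3) - (tid + 5)) {0,1,2,3,4,5,6,7,8,9,10,11,12,13,14,15}
step 1: v3 <- ((5 - v3) + min(v1, tid)) {0,1,2,3,4,5,6,7,8,9,10,11,12,13,14,15}
step 2: v3 <- (v1 - (tid * -3))      {0,1,2,3,4,5,6,7,8,9,10,11,12,13,14,15}
step 3: v1 <- (v3 + (tid // 2))      {0,1,2,3,4,5,6,7,8,9,10,11,12,13,14,15}

Answer: 4 steps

v3: 0,3,6,9,12,15,18,21,24,27,30,33,36,39,42,45
v1: 0,3,7,10,14,17,21,24,28,31,35,38,42,45,49,52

steps = 4; useful = 64; efficiency = 64/64 = 1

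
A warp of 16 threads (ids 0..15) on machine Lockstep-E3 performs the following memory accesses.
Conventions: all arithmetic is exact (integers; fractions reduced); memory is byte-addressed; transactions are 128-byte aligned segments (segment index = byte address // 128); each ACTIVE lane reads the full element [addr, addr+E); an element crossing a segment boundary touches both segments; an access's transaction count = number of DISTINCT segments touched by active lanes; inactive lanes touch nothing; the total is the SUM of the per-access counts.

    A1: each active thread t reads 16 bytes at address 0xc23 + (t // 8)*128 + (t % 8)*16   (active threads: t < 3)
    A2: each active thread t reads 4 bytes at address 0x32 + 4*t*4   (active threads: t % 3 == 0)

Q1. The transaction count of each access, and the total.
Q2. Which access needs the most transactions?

A1: 1 transaction
A2: 3 transactions

Answer: 1,3; total 4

Answer: A2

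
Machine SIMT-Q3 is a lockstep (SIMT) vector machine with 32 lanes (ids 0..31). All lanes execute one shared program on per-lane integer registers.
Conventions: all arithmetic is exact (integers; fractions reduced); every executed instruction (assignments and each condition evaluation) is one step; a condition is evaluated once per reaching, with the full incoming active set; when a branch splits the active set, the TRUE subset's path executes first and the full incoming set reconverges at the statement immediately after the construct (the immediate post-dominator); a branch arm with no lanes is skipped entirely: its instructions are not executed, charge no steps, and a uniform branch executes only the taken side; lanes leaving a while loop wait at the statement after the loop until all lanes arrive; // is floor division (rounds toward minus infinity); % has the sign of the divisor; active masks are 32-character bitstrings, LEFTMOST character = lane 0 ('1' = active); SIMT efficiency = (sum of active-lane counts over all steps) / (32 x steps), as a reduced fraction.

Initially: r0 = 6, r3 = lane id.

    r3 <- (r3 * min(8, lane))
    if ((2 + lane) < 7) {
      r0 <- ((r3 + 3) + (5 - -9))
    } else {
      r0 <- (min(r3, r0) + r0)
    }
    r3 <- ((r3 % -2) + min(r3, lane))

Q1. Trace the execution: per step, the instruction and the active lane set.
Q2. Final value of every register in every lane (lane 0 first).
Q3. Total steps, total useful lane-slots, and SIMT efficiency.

step 0: r3 <- (r3 * min(8, lane))    11111111111111111111111111111111
step 1: eval ((2 + lane) < 7)        11111111111111111111111111111111
step 2: r0 <- ((r3 + 3) + (5 - -9))  11111000000000000000000000000000
step 3: r0 <- (min(r3, r0) + r0)     00000111111111111111111111111111
step 4: r3 <- ((r3 % -2) + min(r3, lane)) 11111111111111111111111111111111

Answer: 5 steps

r0: 17,18,21,26,33,12,12,12,12,12,12,12,12,12,12,12,12,12,12,12,12,12,12,12,12,12,12,12,12,12,12,12
r3: 0,0,2,2,4,4,6,6,8,9,10,11,12,13,14,15,16,17,18,19,20,21,22,23,24,25,26,27,28,29,30,31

steps = 5; useful = 128; efficiency = 128/160 = 4/5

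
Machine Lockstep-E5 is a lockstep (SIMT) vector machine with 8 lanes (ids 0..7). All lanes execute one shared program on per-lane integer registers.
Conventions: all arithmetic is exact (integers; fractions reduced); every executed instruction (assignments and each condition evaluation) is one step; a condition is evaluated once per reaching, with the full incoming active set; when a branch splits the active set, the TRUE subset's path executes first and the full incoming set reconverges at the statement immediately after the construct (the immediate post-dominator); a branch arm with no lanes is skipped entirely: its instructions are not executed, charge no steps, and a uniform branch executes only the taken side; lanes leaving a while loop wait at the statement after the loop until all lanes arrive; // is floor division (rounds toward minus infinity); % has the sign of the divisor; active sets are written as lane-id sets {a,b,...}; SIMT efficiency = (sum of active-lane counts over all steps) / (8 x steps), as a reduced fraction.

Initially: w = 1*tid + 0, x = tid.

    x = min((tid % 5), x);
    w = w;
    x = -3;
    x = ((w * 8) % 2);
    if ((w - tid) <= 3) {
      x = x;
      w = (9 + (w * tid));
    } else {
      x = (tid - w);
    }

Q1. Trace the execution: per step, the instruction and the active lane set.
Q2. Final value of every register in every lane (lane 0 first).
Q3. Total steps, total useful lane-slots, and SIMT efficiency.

step 0: x <- min((tid % 5), x)       {0,1,2,3,4,5,6,7}
step 1: w <- w                       {0,1,2,3,4,5,6,7}
step 2: x <- -3                      {0,1,2,3,4,5,6,7}
step 3: x <- ((w * 8) % 2)           {0,1,2,3,4,5,6,7}
step 4: eval ((w - tid) <= 3)        {0,1,2,3,4,5,6,7}
step 5: x <- x                       {0,1,2,3,4,5,6,7}
step 6: w <- (9 + (w * tid))         {0,1,2,3,4,5,6,7}

Answer: 7 steps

w: 9,10,13,18,25,34,45,58
x: 0,0,0,0,0,0,0,0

steps = 7; useful = 56; efficiency = 56/56 = 1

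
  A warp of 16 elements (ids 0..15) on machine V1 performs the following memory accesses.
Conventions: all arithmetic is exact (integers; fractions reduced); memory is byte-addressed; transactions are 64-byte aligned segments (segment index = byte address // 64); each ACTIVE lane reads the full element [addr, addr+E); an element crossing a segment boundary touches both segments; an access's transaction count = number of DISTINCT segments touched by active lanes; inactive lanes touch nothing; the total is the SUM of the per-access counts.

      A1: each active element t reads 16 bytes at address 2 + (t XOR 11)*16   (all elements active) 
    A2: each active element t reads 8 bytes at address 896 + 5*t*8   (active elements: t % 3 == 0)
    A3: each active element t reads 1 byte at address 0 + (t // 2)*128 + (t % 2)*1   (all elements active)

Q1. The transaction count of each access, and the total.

A1: 5 transactions
A2: 6 transactions
A3: 8 transactions

Answer: 5,6,8; total 19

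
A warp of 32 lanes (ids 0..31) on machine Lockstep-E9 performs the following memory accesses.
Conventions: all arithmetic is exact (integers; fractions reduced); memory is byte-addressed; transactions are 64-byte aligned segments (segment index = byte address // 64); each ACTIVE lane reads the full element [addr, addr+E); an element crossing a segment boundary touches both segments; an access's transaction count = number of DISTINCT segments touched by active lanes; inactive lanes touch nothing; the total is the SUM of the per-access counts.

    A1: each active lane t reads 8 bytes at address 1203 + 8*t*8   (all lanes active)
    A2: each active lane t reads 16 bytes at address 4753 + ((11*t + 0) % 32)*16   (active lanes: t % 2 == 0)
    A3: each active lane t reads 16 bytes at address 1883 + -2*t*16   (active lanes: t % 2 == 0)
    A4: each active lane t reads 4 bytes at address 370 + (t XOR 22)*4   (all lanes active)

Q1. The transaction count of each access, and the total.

A1: 32 transactions
A2: 9 transactions
A3: 16 transactions
A4: 3 transactions

Answer: 32,9,16,3; total 60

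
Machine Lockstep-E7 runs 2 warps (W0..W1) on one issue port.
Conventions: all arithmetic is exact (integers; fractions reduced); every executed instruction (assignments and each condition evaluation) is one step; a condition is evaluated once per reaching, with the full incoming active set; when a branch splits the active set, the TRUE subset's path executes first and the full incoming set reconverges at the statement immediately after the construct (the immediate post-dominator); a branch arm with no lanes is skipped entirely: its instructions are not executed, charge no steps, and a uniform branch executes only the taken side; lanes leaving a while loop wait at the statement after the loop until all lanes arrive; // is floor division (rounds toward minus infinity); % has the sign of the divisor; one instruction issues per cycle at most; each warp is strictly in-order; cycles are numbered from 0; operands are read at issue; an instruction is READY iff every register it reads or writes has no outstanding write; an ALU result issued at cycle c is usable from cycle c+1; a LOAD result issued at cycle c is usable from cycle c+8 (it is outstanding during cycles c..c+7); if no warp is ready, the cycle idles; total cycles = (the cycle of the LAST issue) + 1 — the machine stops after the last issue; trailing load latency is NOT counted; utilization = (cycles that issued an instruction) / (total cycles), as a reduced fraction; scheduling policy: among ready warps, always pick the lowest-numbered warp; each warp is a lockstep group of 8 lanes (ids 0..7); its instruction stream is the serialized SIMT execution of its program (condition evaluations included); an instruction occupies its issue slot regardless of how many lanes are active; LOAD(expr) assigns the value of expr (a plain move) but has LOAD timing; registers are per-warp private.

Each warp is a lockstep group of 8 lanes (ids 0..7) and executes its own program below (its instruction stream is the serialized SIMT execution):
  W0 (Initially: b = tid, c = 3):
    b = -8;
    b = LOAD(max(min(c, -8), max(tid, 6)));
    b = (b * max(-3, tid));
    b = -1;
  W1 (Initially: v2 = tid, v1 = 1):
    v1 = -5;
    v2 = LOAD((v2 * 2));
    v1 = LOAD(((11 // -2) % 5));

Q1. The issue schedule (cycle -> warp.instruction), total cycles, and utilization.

cycle 0: W0.I0
cycle 1: W0.I1
cycle 2: W1.I0
cycle 3: W1.I1
cycle 4: W1.I2
cycle 5: idle
cycle 6: idle
cycle 7: idle
cycle 8: idle
cycle 9: W0.I2
cycle 10: W0.I3

Answer: 11 cycles, utilization 7/11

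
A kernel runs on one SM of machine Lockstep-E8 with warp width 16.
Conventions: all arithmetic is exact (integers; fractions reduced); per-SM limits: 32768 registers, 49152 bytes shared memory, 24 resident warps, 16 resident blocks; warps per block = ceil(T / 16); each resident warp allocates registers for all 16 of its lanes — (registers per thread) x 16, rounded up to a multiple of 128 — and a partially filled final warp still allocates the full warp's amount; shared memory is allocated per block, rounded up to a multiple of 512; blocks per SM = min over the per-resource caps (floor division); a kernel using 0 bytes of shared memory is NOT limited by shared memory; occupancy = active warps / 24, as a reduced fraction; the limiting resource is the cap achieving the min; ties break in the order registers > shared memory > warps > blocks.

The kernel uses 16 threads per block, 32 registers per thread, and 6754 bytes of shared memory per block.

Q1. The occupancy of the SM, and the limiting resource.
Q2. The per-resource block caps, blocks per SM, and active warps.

Answer: occupancy 1/4, limited by shared memory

registers: 64 blocks
shared memory: 6 blocks
warps: 24 blocks
blocks: 16 blocks

Answer: 6 blocks, 6 active warps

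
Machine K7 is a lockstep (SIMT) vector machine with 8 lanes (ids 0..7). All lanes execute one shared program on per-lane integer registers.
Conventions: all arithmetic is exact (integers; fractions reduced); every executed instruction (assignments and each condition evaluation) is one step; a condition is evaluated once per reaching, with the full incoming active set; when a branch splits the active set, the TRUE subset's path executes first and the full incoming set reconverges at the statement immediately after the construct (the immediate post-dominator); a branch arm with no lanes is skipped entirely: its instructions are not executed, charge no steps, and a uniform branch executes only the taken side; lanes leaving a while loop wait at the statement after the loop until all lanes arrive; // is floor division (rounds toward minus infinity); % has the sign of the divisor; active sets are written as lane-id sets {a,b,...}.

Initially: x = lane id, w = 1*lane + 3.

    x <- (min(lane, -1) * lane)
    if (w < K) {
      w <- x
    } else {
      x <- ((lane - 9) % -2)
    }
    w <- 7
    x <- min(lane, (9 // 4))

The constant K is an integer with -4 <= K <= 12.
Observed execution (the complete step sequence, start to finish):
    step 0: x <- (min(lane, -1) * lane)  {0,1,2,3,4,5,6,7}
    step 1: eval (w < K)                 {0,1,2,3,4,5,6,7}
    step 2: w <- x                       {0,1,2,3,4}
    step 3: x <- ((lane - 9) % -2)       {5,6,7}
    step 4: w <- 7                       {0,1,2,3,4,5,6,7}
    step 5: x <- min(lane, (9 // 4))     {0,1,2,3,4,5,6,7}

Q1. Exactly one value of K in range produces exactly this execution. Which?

Answer: K = 8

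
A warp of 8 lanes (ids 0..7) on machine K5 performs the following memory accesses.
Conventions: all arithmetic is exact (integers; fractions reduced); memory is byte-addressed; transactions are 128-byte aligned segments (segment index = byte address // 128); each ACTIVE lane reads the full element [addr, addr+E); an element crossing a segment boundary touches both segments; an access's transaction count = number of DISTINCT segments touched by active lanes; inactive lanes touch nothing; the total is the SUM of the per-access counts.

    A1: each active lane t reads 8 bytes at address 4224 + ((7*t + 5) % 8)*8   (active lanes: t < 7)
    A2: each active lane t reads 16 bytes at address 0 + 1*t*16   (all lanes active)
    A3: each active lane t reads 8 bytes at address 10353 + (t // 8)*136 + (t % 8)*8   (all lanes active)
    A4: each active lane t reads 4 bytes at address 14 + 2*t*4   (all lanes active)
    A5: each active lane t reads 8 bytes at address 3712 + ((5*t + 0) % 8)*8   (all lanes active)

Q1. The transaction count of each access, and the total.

A1: 1 transaction
A2: 1 transaction
A3: 2 transactions
A4: 1 transaction
A5: 1 transaction

Answer: 1,1,2,1,1; total 6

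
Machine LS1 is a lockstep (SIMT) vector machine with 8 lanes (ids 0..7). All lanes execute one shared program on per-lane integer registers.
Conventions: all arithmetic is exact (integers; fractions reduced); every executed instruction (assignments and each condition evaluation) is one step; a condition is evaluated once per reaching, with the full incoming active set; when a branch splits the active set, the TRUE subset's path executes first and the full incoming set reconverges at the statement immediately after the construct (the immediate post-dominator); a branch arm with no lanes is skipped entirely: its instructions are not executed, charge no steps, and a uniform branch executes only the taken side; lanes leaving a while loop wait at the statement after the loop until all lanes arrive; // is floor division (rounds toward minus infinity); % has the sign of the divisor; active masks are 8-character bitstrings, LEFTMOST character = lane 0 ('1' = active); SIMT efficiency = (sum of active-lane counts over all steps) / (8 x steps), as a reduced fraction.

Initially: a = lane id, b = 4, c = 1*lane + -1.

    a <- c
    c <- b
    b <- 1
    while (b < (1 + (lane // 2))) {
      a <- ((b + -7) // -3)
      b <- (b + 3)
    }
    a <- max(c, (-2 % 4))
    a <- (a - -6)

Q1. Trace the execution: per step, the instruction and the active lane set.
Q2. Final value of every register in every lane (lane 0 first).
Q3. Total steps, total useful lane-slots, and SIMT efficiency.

step 0: a <- c                       11111111
step 1: c <- b                       11111111
step 2: b <- 1                       11111111
step 3: eval (b < (1 + (lane // 2))) 11111111
step 4: a <- ((b + -7) // -3)        00111111
step 5: b <- (b + 3)                 00111111
step 6: eval (b < (1 + (lane // 2))) 00111111
step 7: a <- max(c, (-2 % 4))        11111111
step 8: a <- (a - -6)                11111111

Answer: 9 steps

a: 10,10,10,10,10,10,10,10
b: 1,1,4,4,4,4,4,4
c: 4,4,4,4,4,4,4,4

steps = 9; useful = 66; efficiency = 66/72 = 11/12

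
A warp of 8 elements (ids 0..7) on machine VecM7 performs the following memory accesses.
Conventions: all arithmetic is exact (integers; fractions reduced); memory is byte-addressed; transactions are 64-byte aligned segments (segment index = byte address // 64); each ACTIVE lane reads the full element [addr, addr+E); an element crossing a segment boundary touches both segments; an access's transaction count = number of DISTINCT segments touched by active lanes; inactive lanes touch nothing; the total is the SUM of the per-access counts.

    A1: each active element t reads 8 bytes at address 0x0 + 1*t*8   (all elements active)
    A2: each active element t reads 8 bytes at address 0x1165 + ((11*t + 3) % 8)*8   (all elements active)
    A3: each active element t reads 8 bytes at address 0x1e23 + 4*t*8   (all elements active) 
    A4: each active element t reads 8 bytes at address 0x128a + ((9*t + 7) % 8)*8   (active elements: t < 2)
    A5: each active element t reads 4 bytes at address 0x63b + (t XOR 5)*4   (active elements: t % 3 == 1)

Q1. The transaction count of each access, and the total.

A1: 1 transaction
A2: 2 transactions
A3: 5 transactions
A4: 2 transactions
A5: 2 transactions

Answer: 1,2,5,2,2; total 12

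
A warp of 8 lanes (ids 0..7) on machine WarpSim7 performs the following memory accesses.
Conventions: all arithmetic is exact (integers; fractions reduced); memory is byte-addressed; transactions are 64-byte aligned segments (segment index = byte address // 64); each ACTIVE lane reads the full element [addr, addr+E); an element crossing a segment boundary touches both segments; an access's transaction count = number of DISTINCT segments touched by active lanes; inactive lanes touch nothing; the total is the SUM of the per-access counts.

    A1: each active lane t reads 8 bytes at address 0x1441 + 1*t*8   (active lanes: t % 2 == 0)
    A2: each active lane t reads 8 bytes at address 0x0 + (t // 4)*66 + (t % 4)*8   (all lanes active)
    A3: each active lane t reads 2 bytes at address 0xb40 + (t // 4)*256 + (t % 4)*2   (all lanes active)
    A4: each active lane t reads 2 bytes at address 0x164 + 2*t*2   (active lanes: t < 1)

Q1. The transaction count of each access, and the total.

A1: 1 transaction
A2: 2 transactions
A3: 2 transactions
A4: 1 transaction

Answer: 1,2,2,1; total 6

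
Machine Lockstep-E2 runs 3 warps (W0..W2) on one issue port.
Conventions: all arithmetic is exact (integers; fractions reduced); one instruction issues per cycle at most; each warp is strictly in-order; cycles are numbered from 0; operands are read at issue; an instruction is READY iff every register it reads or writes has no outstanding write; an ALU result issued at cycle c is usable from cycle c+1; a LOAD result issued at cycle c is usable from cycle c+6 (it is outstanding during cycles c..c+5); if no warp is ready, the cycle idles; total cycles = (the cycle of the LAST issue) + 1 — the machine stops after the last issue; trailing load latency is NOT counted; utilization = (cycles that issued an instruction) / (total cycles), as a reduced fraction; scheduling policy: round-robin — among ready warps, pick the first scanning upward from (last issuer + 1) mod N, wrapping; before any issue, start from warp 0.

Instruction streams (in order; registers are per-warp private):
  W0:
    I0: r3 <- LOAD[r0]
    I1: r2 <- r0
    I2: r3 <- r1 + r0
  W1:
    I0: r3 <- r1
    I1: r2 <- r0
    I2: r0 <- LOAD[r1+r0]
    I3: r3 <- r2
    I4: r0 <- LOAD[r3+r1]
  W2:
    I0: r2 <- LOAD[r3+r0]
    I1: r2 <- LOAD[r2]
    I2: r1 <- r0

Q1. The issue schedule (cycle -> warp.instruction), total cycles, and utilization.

cycle 0: W0.I0
cycle 1: W1.I0
cycle 2: W2.I0
cycle 3: W0.I1
cycle 4: W1.I1
cycle 5: W1.I2
cycle 6: W0.I2
cycle 7: W1.I3
cycle 8: W2.I1
cycle 9: W2.I2
cycle 10: idle
cycle 11: W1.I4

Answer: 12 cycles, utilization 11/12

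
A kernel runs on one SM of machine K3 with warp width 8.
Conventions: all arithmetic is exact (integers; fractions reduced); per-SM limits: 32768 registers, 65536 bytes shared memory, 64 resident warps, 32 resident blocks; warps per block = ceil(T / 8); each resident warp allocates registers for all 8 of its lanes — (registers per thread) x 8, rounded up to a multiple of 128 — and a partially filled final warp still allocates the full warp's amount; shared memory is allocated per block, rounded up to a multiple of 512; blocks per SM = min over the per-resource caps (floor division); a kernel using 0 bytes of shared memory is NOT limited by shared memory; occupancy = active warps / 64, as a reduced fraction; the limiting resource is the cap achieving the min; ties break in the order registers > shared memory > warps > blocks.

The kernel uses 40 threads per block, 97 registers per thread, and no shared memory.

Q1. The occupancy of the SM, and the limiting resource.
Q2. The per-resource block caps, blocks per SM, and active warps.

Answer: occupancy 35/64, limited by registers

registers: 7 blocks
shared memory: no limit (kernel uses none)
warps: 12 blocks
blocks: 32 blocks

Answer: 7 blocks, 35 active warps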